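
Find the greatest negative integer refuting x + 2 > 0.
Testing negative integers from -1 downward:
x = -1: LHS = (-1) + 2 = 1; 1 > 0 — holds
x = -2: LHS = (-2) + 2 = 0; 0 > 0 — FAILS  ← closest negative counterexample to 0

Answer: x = -2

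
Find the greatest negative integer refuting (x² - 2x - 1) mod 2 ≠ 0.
Testing negative integers from -1 downward:
x = -1: LHS = ((-1)² - 2·(-1) - 1) mod 2 = 2 mod 2 = 0; 0 ≠ 0 — FAILS  ← closest negative counterexample to 0

Answer: x = -1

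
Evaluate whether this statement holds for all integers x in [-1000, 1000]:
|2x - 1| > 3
The claim fails at x = 0:
x = 0: LHS = |2·0 - 1| = |-1| = 1; 1 > 3 — FAILS

Because a single integer refutes it, the statement is false.

Answer: False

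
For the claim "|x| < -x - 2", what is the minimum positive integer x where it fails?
Testing positive integers:
x = 1: LHS = |1| = 1, RHS = -1 - 2 = -3; 1 < -3 — FAILS  ← smallest positive counterexample

Answer: x = 1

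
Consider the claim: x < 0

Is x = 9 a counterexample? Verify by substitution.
Substitute x = 9 into the relation:
x = 9: 9 < 0 — FAILS

Since the claim fails at x = 9, this value is a counterexample.

Answer: Yes, x = 9 is a counterexample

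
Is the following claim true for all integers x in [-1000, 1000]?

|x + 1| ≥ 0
An absolute value is never negative, so the left side is ≥ 0 for every x, while the right side is 0. Tightest case in [-1000, 1000] is x = -1:
x = -1: LHS = |(-1) + 1| = |0| = 0; 0 ≥ 0 — holds
Hence LHS − RHS is never negative, i.e. LHS ≥ RHS throughout, so the relation holds for every integer in [-1000, 1000].

No counterexample exists.

Answer: True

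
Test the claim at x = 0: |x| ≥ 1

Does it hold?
x = 0: LHS = |0| = 0; 0 ≥ 1 — FAILS

The relation fails at x = 0, so x = 0 is a counterexample.

Answer: No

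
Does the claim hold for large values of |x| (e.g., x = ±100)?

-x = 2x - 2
x = 100: RHS = 2·100 - 2 = 198; -100 = 198 — FAILS
x = -100: LHS = -(-100) = 100, RHS = 2·(-100) - 2 = -202; 100 = -202 — FAILS

Answer: No, fails for both x = 100 and x = -100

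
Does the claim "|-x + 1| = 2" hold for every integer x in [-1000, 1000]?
The claim fails at x = 0:
x = 0: LHS = |-0 + 1| = |1| = 1; 1 = 2 — FAILS

Because a single integer refutes it, the statement is false.

Answer: False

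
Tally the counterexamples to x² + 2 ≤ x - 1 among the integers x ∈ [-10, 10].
Counterexamples in [-10, 10]: {-10, -9, -8, -7, -6, -5, -4, -3, -2, -1, 0, 1, 2, 3, 4, 5, 6, 7, 8, 9, 10}.

Counting them gives 21 values.

Answer: 21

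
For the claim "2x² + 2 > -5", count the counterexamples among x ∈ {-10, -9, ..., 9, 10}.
Over all integers in [-10, 10], LHS − RHS is smallest at x = 0, where it equals 7:
x = 0: LHS = 2·0² + 2 = 2; 2 > -5 — holds
At the ends of the range:
x = -10: LHS = 2·(-10)² + 2 = 202; 202 > -5 — holds
x = 10: LHS = 2·10² + 2 = 202; 202 > -5 — holds
Hence LHS − RHS is never zero or negative, i.e. LHS > RHS throughout, so the relation holds for every integer in [-10, 10].

No counterexample appears in that range.

Answer: 0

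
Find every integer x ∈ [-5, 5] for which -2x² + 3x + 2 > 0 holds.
Holds for: {0, 1}
Fails for: {-5, -4, -3, -2, -1, 2, 3, 4, 5}

Answer: {0, 1}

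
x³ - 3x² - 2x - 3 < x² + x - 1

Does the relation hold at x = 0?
x = 0: LHS = 0³ - 3·0² - 2·0 - 3 = -3, RHS = 0² + 0 - 1 = -1; -3 < -1 — holds

The relation is satisfied at x = 0.

Answer: Yes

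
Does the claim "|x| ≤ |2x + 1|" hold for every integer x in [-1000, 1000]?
Over all integers in [-1000, 1000], LHS − RHS is largest at x = -1, where it equals 0:
x = -1: LHS = |-1| = 1, RHS = |2·(-1) + 1| = |-1| = 1; 1 ≤ 1 — holds
At the ends of the range:
x = -1000: LHS = |-1000| = 1000, RHS = |2·(-1000) + 1| = |-1999| = 1999; 1000 ≤ 1999 — holds
x = 1000: LHS = |1000| = 1000, RHS = |2·1000 + 1| = |2001| = 2001; 1000 ≤ 2001 — holds
Hence LHS − RHS is never positive, i.e. LHS ≤ RHS throughout, so the relation holds for every integer in [-1000, 1000].

No counterexample exists.

Answer: True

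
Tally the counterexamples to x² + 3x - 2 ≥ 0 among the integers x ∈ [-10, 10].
Counterexamples in [-10, 10]: {-3, -2, -1, 0}.

Counting them gives 4 values.

Answer: 4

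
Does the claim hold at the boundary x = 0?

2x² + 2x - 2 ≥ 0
x = 0: LHS = 2·0² + 2·0 - 2 = -2; -2 ≥ 0 — FAILS

The relation fails at x = 0, so x = 0 is a counterexample.

Answer: No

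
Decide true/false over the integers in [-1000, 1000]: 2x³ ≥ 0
The claim fails at x = -1:
x = -1: LHS = 2·(-1)³ = -2; -2 ≥ 0 — FAILS

Because a single integer refutes it, the statement is false.

Answer: False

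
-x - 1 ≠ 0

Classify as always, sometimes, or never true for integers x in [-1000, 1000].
Holds at x = 0: LHS = -0 - 1 = -1; -1 ≠ 0 — holds
Fails at x = -1: LHS = -(-1) - 1 = 0; 0 ≠ 0 — FAILS
It is satisfied by some integers in the range but not all.

Answer: Sometimes true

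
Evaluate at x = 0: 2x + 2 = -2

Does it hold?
x = 0: LHS = 2·0 + 2 = 2; 2 = -2 — FAILS

The relation fails at x = 0, so x = 0 is a counterexample.

Answer: No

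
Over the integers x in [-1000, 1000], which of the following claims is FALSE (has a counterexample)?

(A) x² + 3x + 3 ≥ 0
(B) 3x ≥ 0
(A) Over all integers in [-1000, 1000], LHS − RHS is smallest at x = -1, where it equals 1:
x = -1: LHS = (-1)² + 3·(-1) + 3 = 1; 1 ≥ 0 — holds
At the ends of the range:
x = -1000: LHS = (-1000)² + 3·(-1000) + 3 = 997003; 997003 ≥ 0 — holds
x = 1000: LHS = 1000² + 3·1000 + 3 = 1003003; 1003003 ≥ 0 — holds
Hence LHS − RHS is never negative, i.e. LHS ≥ RHS throughout, so the relation holds for every integer in [-1000, 1000].

(B) x = -1: LHS = 3·(-1) = -3; -3 ≥ 0 — FAILS

Only (B) has a counterexample.

Answer: B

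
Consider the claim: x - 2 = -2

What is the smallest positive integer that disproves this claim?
Testing positive integers:
x = 1: LHS = 1 - 2 = -1; -1 = -2 — FAILS  ← smallest positive counterexample

Answer: x = 1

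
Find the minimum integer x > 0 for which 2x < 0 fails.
Testing positive integers:
x = 1: LHS = 2·1 = 2; 2 < 0 — FAILS  ← smallest positive counterexample

Answer: x = 1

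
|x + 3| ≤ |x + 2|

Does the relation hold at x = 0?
x = 0: LHS = |0 + 3| = |3| = 3, RHS = |0 + 2| = |2| = 2; 3 ≤ 2 — FAILS

The relation fails at x = 0, so x = 0 is a counterexample.

Answer: No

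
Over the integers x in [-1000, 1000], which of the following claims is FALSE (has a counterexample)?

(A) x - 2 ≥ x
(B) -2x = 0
(A) x = 0: LHS = 0 - 2 = -2; -2 ≥ 0 — FAILS
(B) x = 1: LHS = -2·1 = -2; -2 = 0 — FAILS

Answer: Both A and B are false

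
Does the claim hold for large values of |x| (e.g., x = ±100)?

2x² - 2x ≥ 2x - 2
x = 100: LHS = 2·100² - 2·100 = 19800, RHS = 2·100 - 2 = 198; 19800 ≥ 198 — holds
x = -100: LHS = 2·(-100)² - 2·(-100) = 20200, RHS = 2·(-100) - 2 = -202; 20200 ≥ -202 — holds

Answer: Yes, holds for both x = 100 and x = -100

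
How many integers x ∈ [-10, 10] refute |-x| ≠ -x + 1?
Track d = LHS − RHS over the integers in [-10, 10]. Equality would need d = 0, but d changes sign only between consecutive integers, jumping over 0:
x = 0: LHS = |-0| = |0| = 0, RHS = -0 + 1 = 1; 0 ≠ 1 — holds  (d = -1)
x = 1: LHS = |-1| = 1, RHS = -1 + 1 = 0; 1 ≠ 0 — holds  (d = 1)
Away from these crossings d keeps a constant sign, and checking every integer in [-10, 10] confirms d ≠ 0 throughout. Hence the two sides are never equal, so the relation holds for every integer in [-10, 10].

No counterexample appears in that range.

Answer: 0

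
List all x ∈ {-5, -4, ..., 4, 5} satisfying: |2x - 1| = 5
Holds for: {-2, 3}
Fails for: {-5, -4, -3, -1, 0, 1, 2, 4, 5}

Answer: {-2, 3}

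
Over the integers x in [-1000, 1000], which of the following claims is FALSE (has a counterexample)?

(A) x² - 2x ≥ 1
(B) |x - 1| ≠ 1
(A) x = 0: LHS = 0² - 2·0 = 0; 0 ≥ 1 — FAILS
(B) x = 0: LHS = |0 - 1| = |-1| = 1; 1 ≠ 1 — FAILS

Answer: Both A and B are false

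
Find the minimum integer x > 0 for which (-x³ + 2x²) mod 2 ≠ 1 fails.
Testing positive integers:
x = 1: LHS = (-1³ + 2·1²) mod 2 = 1 mod 2 = 1; 1 ≠ 1 — FAILS  ← smallest positive counterexample

Answer: x = 1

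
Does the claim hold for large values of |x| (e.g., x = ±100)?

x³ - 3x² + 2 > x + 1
x = 100: LHS = 100³ - 3·100² + 2 = 970002, RHS = 100 + 1 = 101; 970002 > 101 — holds
x = -100: LHS = (-100)³ - 3·(-100)² + 2 = -1029998, RHS = (-100) + 1 = -99; -1029998 > -99 — FAILS

Answer: Partially: holds for x = 100, fails for x = -100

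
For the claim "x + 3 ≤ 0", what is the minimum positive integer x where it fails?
Testing positive integers:
x = 1: LHS = 1 + 3 = 4; 4 ≤ 0 — FAILS  ← smallest positive counterexample

Answer: x = 1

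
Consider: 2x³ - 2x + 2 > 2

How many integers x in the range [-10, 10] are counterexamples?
Counterexamples in [-10, 10]: {-10, -9, -8, -7, -6, -5, -4, -3, -2, -1, 0, 1}.

Counting them gives 12 values.

Answer: 12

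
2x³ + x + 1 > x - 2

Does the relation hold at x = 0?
x = 0: LHS = 2·0³ + 0 + 1 = 1, RHS = 0 - 2 = -2; 1 > -2 — holds

The relation is satisfied at x = 0.

Answer: Yes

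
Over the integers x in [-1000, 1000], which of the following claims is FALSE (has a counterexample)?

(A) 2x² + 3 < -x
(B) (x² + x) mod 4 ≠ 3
(A) x = 0: LHS = 2·0² + 3 = 3, RHS = -0 = 0; 3 < 0 — FAILS

(B) For a polynomial with integer coefficients, its value mod 4 depends only on x mod 4, so it suffices to check one representative of each residue class, x = 0, 1, 2, 3:
x = 0: LHS = (0² + 0) mod 4 = 0 mod 4 = 0; 0 ≠ 3 — holds
x = 1: LHS = (1² + 1) mod 4 = 2 mod 4 = 2; 2 ≠ 3 — holds
x = 2: LHS = (2² + 2) mod 4 = 6 mod 4 = 2; 2 ≠ 3 — holds
x = 3: LHS = (3² + 3) mod 4 = 12 mod 4 = 0; 0 ≠ 3 — holds
The relation holds in every residue class, so the relation holds for every integer in [-1000, 1000].

Only (A) has a counterexample.

Answer: A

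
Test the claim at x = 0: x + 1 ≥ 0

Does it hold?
x = 0: LHS = 0 + 1 = 1; 1 ≥ 0 — holds

The relation is satisfied at x = 0.

Answer: Yes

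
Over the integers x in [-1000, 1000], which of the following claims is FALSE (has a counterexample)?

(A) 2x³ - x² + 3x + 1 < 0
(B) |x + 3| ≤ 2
(A) x = 0: LHS = 2·0³ - 0² + 3·0 + 1 = 1; 1 < 0 — FAILS
(B) x = 0: LHS = |0 + 3| = |3| = 3; 3 ≤ 2 — FAILS

Answer: Both A and B are false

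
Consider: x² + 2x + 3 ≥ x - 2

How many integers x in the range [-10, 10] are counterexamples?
Over all integers in [-10, 10], LHS − RHS is smallest at x = 0, where it equals 5:
x = 0: LHS = 0² + 2·0 + 3 = 3, RHS = 0 - 2 = -2; 3 ≥ -2 — holds
At the ends of the range:
x = -10: LHS = (-10)² + 2·(-10) + 3 = 83, RHS = (-10) - 2 = -12; 83 ≥ -12 — holds
x = 10: LHS = 10² + 2·10 + 3 = 123, RHS = 10 - 2 = 8; 123 ≥ 8 — holds
Hence LHS − RHS is never negative, i.e. LHS ≥ RHS throughout, so the relation holds for every integer in [-10, 10].

No counterexample appears in that range.

Answer: 0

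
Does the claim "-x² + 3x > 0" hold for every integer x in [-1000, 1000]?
The claim fails at x = 0:
x = 0: LHS = -0² + 3·0 = 0; 0 > 0 — FAILS

Because a single integer refutes it, the statement is false.

Answer: False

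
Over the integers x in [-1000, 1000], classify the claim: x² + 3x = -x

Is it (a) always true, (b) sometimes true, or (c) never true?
Holds at x = 0: LHS = 0² + 3·0 = 0, RHS = -0 = 0; 0 = 0 — holds
Fails at x = 1: LHS = 1² + 3·1 = 4; 4 = -1 — FAILS
It is satisfied by some integers in the range but not all.

Answer: Sometimes true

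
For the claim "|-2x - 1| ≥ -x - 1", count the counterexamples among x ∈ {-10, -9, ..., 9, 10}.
Over all integers in [-10, 10], LHS − RHS is smallest at x = -1, where it equals 1:
x = -1: LHS = |-2·(-1) - 1| = |1| = 1, RHS = -(-1) - 1 = 0; 1 ≥ 0 — holds
At the ends of the range:
x = -10: LHS = |-2·(-10) - 1| = |19| = 19, RHS = -(-10) - 1 = 9; 19 ≥ 9 — holds
x = 10: LHS = |-2·10 - 1| = |-21| = 21, RHS = -10 - 1 = -11; 21 ≥ -11 — holds
Hence LHS − RHS is never negative, i.e. LHS ≥ RHS throughout, so the relation holds for every integer in [-10, 10].

No counterexample appears in that range.

Answer: 0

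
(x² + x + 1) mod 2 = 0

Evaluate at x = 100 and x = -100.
x = 100: LHS = (100² + 100 + 1) mod 2 = 10101 mod 2 = 1; 1 = 0 — FAILS
x = -100: LHS = ((-100)² + (-100) + 1) mod 2 = 9901 mod 2 = 1; 1 = 0 — FAILS

Answer: No, fails for both x = 100 and x = -100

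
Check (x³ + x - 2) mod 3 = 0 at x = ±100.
x = 100: LHS = (100³ + 100 - 2) mod 3 = 1000098 mod 3 = 0; 0 = 0 — holds
x = -100: LHS = ((-100)³ + (-100) - 2) mod 3 = (-1000102) mod 3 = 2; 2 = 0 — FAILS

Answer: Partially: holds for x = 100, fails for x = -100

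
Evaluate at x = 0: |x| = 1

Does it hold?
x = 0: LHS = |0| = 0; 0 = 1 — FAILS

The relation fails at x = 0, so x = 0 is a counterexample.

Answer: No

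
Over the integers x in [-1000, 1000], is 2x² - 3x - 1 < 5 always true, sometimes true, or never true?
Holds at x = 0: LHS = 2·0² - 3·0 - 1 = -1; -1 < 5 — holds
Fails at x = -2: LHS = 2·(-2)² - 3·(-2) - 1 = 13; 13 < 5 — FAILS
It is satisfied by some integers in the range but not all.

Answer: Sometimes true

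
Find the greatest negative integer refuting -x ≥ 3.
Testing negative integers from -1 downward:
x = -1: LHS = -(-1) = 1; 1 ≥ 3 — FAILS  ← closest negative counterexample to 0

Answer: x = -1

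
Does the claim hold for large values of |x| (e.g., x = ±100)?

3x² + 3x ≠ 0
x = 100: LHS = 3·100² + 3·100 = 30300; 30300 ≠ 0 — holds
x = -100: LHS = 3·(-100)² + 3·(-100) = 29700; 29700 ≠ 0 — holds

Answer: Yes, holds for both x = 100 and x = -100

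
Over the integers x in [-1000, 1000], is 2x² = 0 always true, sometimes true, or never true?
Holds at x = 0: LHS = 2·0² = 0; 0 = 0 — holds
Fails at x = 1: LHS = 2·1² = 2; 2 = 0 — FAILS
It is satisfied by some integers in the range but not all.

Answer: Sometimes true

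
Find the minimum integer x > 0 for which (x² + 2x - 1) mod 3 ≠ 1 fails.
Testing positive integers:
x = 1: LHS = (1² + 2·1 - 1) mod 3 = 2 mod 3 = 2; 2 ≠ 1 — holds
x = 2: LHS = (2² + 2·2 - 1) mod 3 = 7 mod 3 = 1; 1 ≠ 1 — FAILS  ← smallest positive counterexample

Answer: x = 2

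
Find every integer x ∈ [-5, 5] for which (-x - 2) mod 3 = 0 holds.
Holds for: {-5, -2, 1, 4}
Fails for: {-4, -3, -1, 0, 2, 3, 5}

Answer: {-5, -2, 1, 4}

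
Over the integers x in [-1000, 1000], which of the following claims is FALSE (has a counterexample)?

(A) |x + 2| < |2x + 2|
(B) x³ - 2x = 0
(A) x = 0: LHS = |0 + 2| = |2| = 2, RHS = |2·0 + 2| = |2| = 2; 2 < 2 — FAILS
(B) x = 1: LHS = 1³ - 2·1 = -1; -1 = 0 — FAILS

Answer: Both A and B are false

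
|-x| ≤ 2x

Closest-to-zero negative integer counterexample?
Testing negative integers from -1 downward:
x = -1: LHS = |-(-1)| = |1| = 1, RHS = 2·(-1) = -2; 1 ≤ -2 — FAILS  ← closest negative counterexample to 0

Answer: x = -1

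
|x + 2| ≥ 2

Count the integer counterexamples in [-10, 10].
Counterexamples in [-10, 10]: {-3, -2, -1}.

Counting them gives 3 values.

Answer: 3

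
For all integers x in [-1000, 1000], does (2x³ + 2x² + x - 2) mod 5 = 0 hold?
The claim fails at x = 0:
x = 0: LHS = (2·0³ + 2·0² + 0 - 2) mod 5 = (-2) mod 5 = 3; 3 = 0 — FAILS

Because a single integer refutes it, the statement is false.

Answer: False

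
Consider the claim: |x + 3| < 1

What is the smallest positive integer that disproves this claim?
Testing positive integers:
x = 1: LHS = |1 + 3| = |4| = 4; 4 < 1 — FAILS  ← smallest positive counterexample

Answer: x = 1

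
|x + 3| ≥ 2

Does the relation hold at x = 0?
x = 0: LHS = |0 + 3| = |3| = 3; 3 ≥ 2 — holds

The relation is satisfied at x = 0.

Answer: Yes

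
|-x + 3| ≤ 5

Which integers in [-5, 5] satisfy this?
Holds for: {-2, -1, 0, 1, 2, 3, 4, 5}
Fails for: {-5, -4, -3}

Answer: {-2, -1, 0, 1, 2, 3, 4, 5}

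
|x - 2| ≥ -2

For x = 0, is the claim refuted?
Substitute x = 0 into the relation:
x = 0: LHS = |0 - 2| = |-2| = 2; 2 ≥ -2 — holds

The relation holds at x = 0, so it is not a counterexample.

Answer: No, x = 0 is not a counterexample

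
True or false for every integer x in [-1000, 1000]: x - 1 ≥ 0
The claim fails at x = 0:
x = 0: LHS = 0 - 1 = -1; -1 ≥ 0 — FAILS

Because a single integer refutes it, the statement is false.

Answer: False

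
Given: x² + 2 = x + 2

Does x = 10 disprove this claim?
Substitute x = 10 into the relation:
x = 10: LHS = 10² + 2 = 102, RHS = 10 + 2 = 12; 102 = 12 — FAILS

Since the claim fails at x = 10, this value is a counterexample.

Answer: Yes, x = 10 is a counterexample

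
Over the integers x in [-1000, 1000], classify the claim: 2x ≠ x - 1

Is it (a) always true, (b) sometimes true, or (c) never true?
Holds at x = 0: LHS = 2·0 = 0, RHS = 0 - 1 = -1; 0 ≠ -1 — holds
Fails at x = -1: LHS = 2·(-1) = -2, RHS = (-1) - 1 = -2; -2 ≠ -2 — FAILS
It is satisfied by some integers in the range but not all.

Answer: Sometimes true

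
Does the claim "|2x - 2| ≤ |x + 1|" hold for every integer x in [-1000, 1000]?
The claim fails at x = 0:
x = 0: LHS = |2·0 - 2| = |-2| = 2, RHS = |0 + 1| = |1| = 1; 2 ≤ 1 — FAILS

Because a single integer refutes it, the statement is false.

Answer: False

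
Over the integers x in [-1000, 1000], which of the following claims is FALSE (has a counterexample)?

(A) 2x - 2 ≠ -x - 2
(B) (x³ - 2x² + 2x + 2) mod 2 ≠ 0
(A) x = 0: LHS = 2·0 - 2 = -2, RHS = -0 - 2 = -2; -2 ≠ -2 — FAILS
(B) x = 0: LHS = (0³ - 2·0² + 2·0 + 2) mod 2 = 2 mod 2 = 0; 0 ≠ 0 — FAILS

Answer: Both A and B are false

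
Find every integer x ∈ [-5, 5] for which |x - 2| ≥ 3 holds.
Holds for: {-5, -4, -3, -2, -1, 5}
Fails for: {0, 1, 2, 3, 4}

Answer: {-5, -4, -3, -2, -1, 5}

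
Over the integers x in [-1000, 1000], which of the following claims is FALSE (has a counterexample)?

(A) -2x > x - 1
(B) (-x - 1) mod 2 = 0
(A) x = 1: LHS = -2·1 = -2, RHS = 1 - 1 = 0; -2 > 0 — FAILS
(B) x = 0: LHS = (-0 - 1) mod 2 = (-1) mod 2 = 1; 1 = 0 — FAILS

Answer: Both A and B are false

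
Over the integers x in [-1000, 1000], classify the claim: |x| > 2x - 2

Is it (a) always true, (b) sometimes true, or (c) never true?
Holds at x = 0: LHS = |0| = 0, RHS = 2·0 - 2 = -2; 0 > -2 — holds
Fails at x = 2: LHS = |2| = 2, RHS = 2·2 - 2 = 2; 2 > 2 — FAILS
It is satisfied by some integers in the range but not all.

Answer: Sometimes true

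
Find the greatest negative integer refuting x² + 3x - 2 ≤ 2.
Testing negative integers from -1 downward:
x = -1: LHS = (-1)² + 3·(-1) - 2 = -4; -4 ≤ 2 — holds
x = -2: LHS = (-2)² + 3·(-2) - 2 = -4; -4 ≤ 2 — holds
x = -3: LHS = (-3)² + 3·(-3) - 2 = -2; -2 ≤ 2 — holds
x = -4: LHS = (-4)² + 3·(-4) - 2 = 2; 2 ≤ 2 — holds
x = -5: LHS = (-5)² + 3·(-5) - 2 = 8; 8 ≤ 2 — FAILS  ← closest negative counterexample to 0

Answer: x = -5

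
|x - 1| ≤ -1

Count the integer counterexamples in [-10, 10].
Counterexamples in [-10, 10]: {-10, -9, -8, -7, -6, -5, -4, -3, -2, -1, 0, 1, 2, 3, 4, 5, 6, 7, 8, 9, 10}.

Counting them gives 21 values.

Answer: 21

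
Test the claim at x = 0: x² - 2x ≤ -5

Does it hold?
x = 0: LHS = 0² - 2·0 = 0; 0 ≤ -5 — FAILS

The relation fails at x = 0, so x = 0 is a counterexample.

Answer: No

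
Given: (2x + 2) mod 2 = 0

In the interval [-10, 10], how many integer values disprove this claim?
For a polynomial with integer coefficients, its value mod 2 depends only on x mod 2, so it suffices to check one representative of each residue class, x = 0, 1:
x = 0: LHS = (2·0 + 2) mod 2 = 2 mod 2 = 0; 0 = 0 — holds
x = 1: LHS = (2·1 + 2) mod 2 = 4 mod 2 = 0; 0 = 0 — holds
The relation holds in every residue class, so the relation holds for every integer in [-10, 10].

No counterexample appears in that range.

Answer: 0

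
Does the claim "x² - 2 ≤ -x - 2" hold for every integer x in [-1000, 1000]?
The claim fails at x = 1:
x = 1: LHS = 1² - 2 = -1, RHS = -1 - 2 = -3; -1 ≤ -3 — FAILS

Because a single integer refutes it, the statement is false.

Answer: False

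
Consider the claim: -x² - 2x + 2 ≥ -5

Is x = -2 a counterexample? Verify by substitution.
Substitute x = -2 into the relation:
x = -2: LHS = -(-2)² - 2·(-2) + 2 = 2; 2 ≥ -5 — holds

The claim holds here, so x = -2 is not a counterexample. (A counterexample exists elsewhere, e.g. x = 2.)

Answer: No, x = -2 is not a counterexample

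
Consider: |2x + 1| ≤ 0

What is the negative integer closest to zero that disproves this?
Testing negative integers from -1 downward:
x = -1: LHS = |2·(-1) + 1| = |-1| = 1; 1 ≤ 0 — FAILS  ← closest negative counterexample to 0

Answer: x = -1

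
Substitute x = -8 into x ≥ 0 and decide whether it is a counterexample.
Substitute x = -8 into the relation:
x = -8: -8 ≥ 0 — FAILS

Since the claim fails at x = -8, this value is a counterexample.

Answer: Yes, x = -8 is a counterexample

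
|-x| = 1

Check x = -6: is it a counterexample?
Substitute x = -6 into the relation:
x = -6: LHS = |-(-6)| = |6| = 6; 6 = 1 — FAILS

Since the claim fails at x = -6, this value is a counterexample.

Answer: Yes, x = -6 is a counterexample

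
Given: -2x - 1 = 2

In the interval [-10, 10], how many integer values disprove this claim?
Counterexamples in [-10, 10]: {-10, -9, -8, -7, -6, -5, -4, -3, -2, -1, 0, 1, 2, 3, 4, 5, 6, 7, 8, 9, 10}.

Counting them gives 21 values.

Answer: 21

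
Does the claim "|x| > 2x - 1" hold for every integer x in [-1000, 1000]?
The claim fails at x = 1:
x = 1: LHS = |1| = 1, RHS = 2·1 - 1 = 1; 1 > 1 — FAILS

Because a single integer refutes it, the statement is false.

Answer: False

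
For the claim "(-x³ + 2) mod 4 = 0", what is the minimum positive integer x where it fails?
Testing positive integers:
x = 1: LHS = (-1³ + 2) mod 4 = 1 mod 4 = 1; 1 = 0 — FAILS  ← smallest positive counterexample

Answer: x = 1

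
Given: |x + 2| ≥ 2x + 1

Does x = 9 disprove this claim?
Substitute x = 9 into the relation:
x = 9: LHS = |9 + 2| = |11| = 11, RHS = 2·9 + 1 = 19; 11 ≥ 19 — FAILS

Since the claim fails at x = 9, this value is a counterexample.

Answer: Yes, x = 9 is a counterexample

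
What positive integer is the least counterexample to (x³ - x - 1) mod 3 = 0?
Testing positive integers:
x = 1: LHS = (1³ - 1 - 1) mod 3 = (-1) mod 3 = 2; 2 = 0 — FAILS  ← smallest positive counterexample

Answer: x = 1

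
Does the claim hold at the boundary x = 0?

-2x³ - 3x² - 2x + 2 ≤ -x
x = 0: LHS = -2·0³ - 3·0² - 2·0 + 2 = 2, RHS = -0 = 0; 2 ≤ 0 — FAILS

The relation fails at x = 0, so x = 0 is a counterexample.

Answer: No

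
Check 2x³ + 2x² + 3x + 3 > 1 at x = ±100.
x = 100: LHS = 2·100³ + 2·100² + 3·100 + 3 = 2020303; 2020303 > 1 — holds
x = -100: LHS = 2·(-100)³ + 2·(-100)² + 3·(-100) + 3 = -1980297; -1980297 > 1 — FAILS

Answer: Partially: holds for x = 100, fails for x = -100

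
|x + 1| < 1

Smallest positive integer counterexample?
Testing positive integers:
x = 1: LHS = |1 + 1| = |2| = 2; 2 < 1 — FAILS  ← smallest positive counterexample

Answer: x = 1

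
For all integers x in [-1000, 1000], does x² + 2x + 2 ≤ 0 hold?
The claim fails at x = 0:
x = 0: LHS = 0² + 2·0 + 2 = 2; 2 ≤ 0 — FAILS

Because a single integer refutes it, the statement is false.

Answer: False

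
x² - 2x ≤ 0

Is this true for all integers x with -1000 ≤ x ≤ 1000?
The claim fails at x = -1:
x = -1: LHS = (-1)² - 2·(-1) = 3; 3 ≤ 0 — FAILS

Because a single integer refutes it, the statement is false.

Answer: False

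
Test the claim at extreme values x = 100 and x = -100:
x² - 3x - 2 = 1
x = 100: LHS = 100² - 3·100 - 2 = 9698; 9698 = 1 — FAILS
x = -100: LHS = (-100)² - 3·(-100) - 2 = 10298; 10298 = 1 — FAILS

Answer: No, fails for both x = 100 and x = -100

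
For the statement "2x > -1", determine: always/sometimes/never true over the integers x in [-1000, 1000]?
Holds at x = 0: LHS = 2·0 = 0; 0 > -1 — holds
Fails at x = -1: LHS = 2·(-1) = -2; -2 > -1 — FAILS
It is satisfied by some integers in the range but not all.

Answer: Sometimes true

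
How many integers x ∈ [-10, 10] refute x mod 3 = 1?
Counterexamples in [-10, 10]: {-10, -9, -7, -6, -4, -3, -1, 0, 2, 3, 5, 6, 8, 9}.

Counting them gives 14 values.

Answer: 14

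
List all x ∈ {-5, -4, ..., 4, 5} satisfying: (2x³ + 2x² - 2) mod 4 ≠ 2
For a polynomial with integer coefficients, its value mod 4 depends only on x mod 4, so it suffices to check one representative of each residue class, x = 0, 1, 2, 3:
x = 0: LHS = (2·0³ + 2·0² - 2) mod 4 = (-2) mod 4 = 2; 2 ≠ 2 — FAILS
x = 1: LHS = (2·1³ + 2·1² - 2) mod 4 = 2 mod 4 = 2; 2 ≠ 2 — FAILS
x = 2: LHS = (2·2³ + 2·2² - 2) mod 4 = 22 mod 4 = 2; 2 ≠ 2 — FAILS
x = 3: LHS = (2·3³ + 2·3² - 2) mod 4 = 70 mod 4 = 2; 2 ≠ 2 — FAILS
The relation fails in every residue class, so the claimed relation (≠) fails for every integer in [-5, 5].

Answer: None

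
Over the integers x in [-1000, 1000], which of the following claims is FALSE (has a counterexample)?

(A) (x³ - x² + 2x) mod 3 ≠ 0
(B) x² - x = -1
(A) x = 0: LHS = (0³ - 0² + 2·0) mod 3 = 0 mod 3 = 0; 0 ≠ 0 — FAILS
(B) x = 0: LHS = 0² - 0 = 0; 0 = -1 — FAILS

Answer: Both A and B are false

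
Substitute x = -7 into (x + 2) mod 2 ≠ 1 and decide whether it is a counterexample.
Substitute x = -7 into the relation:
x = -7: LHS = ((-7) + 2) mod 2 = (-5) mod 2 = 1; 1 ≠ 1 — FAILS

Since the claim fails at x = -7, this value is a counterexample.

Answer: Yes, x = -7 is a counterexample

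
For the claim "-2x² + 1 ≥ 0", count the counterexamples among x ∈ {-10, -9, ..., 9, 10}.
Counterexamples in [-10, 10]: {-10, -9, -8, -7, -6, -5, -4, -3, -2, -1, 1, 2, 3, 4, 5, 6, 7, 8, 9, 10}.

Counting them gives 20 values.

Answer: 20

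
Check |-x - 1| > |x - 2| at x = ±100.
x = 100: LHS = |-100 - 1| = |-101| = 101, RHS = |100 - 2| = |98| = 98; 101 > 98 — holds
x = -100: LHS = |-(-100) - 1| = |99| = 99, RHS = |(-100) - 2| = |-102| = 102; 99 > 102 — FAILS

Answer: Partially: holds for x = 100, fails for x = -100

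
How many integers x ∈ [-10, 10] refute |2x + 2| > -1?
An absolute value is never negative, so the left side is ≥ 0 for every x, while the right side is -1. Tightest case in [-10, 10] is x = -1:
x = -1: LHS = |2·(-1) + 2| = |0| = 0; 0 > -1 — holds
Hence LHS − RHS is never zero or negative, i.e. LHS > RHS throughout, so the relation holds for every integer in [-10, 10].

No counterexample appears in that range.

Answer: 0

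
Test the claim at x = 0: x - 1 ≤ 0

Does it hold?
x = 0: LHS = 0 - 1 = -1; -1 ≤ 0 — holds

The relation is satisfied at x = 0.

Answer: Yes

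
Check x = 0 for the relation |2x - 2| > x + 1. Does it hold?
x = 0: LHS = |2·0 - 2| = |-2| = 2, RHS = 0 + 1 = 1; 2 > 1 — holds

The relation is satisfied at x = 0.

Answer: Yes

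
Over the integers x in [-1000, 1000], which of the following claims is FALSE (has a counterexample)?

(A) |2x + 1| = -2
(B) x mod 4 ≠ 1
(A) x = 0: LHS = |2·0 + 1| = |1| = 1; 1 = -2 — FAILS
(B) x = 1: LHS = 1 mod 4 = 1; 1 ≠ 1 — FAILS

Answer: Both A and B are false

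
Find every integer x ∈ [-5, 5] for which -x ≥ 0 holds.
Holds for: {-5, -4, -3, -2, -1, 0}
Fails for: {1, 2, 3, 4, 5}

Answer: {-5, -4, -3, -2, -1, 0}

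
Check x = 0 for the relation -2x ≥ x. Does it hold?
x = 0: LHS = -2·0 = 0; 0 ≥ 0 — holds

The relation is satisfied at x = 0.

Answer: Yes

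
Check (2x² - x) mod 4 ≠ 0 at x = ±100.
x = 100: LHS = (2·100² - 100) mod 4 = 19900 mod 4 = 0; 0 ≠ 0 — FAILS
x = -100: LHS = (2·(-100)² - (-100)) mod 4 = 20100 mod 4 = 0; 0 ≠ 0 — FAILS

Answer: No, fails for both x = 100 and x = -100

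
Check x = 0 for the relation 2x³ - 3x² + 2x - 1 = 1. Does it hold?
x = 0: LHS = 2·0³ - 3·0² + 2·0 - 1 = -1; -1 = 1 — FAILS

The relation fails at x = 0, so x = 0 is a counterexample.

Answer: No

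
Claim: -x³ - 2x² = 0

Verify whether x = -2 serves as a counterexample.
Substitute x = -2 into the relation:
x = -2: LHS = -(-2)³ - 2·(-2)² = 0; 0 = 0 — holds

The claim holds here, so x = -2 is not a counterexample. (A counterexample exists elsewhere, e.g. x = 1.)

Answer: No, x = -2 is not a counterexample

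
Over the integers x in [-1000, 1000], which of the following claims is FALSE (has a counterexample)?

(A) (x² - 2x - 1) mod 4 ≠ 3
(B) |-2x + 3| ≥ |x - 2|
(A) x = 0: LHS = (0² - 2·0 - 1) mod 4 = (-1) mod 4 = 3; 3 ≠ 3 — FAILS

(B) Over all integers in [-1000, 1000], LHS − RHS is smallest at x = 1, where it equals 0:
x = 1: LHS = |-2·1 + 3| = |1| = 1, RHS = |1 - 2| = |-1| = 1; 1 ≥ 1 — holds
At the ends of the range:
x = -1000: LHS = |-2·(-1000) + 3| = |2003| = 2003, RHS = |(-1000) - 2| = |-1002| = 1002; 2003 ≥ 1002 — holds
x = 1000: LHS = |-2·1000 + 3| = |-1997| = 1997, RHS = |1000 - 2| = |998| = 998; 1997 ≥ 998 — holds
Hence LHS − RHS is never negative, i.e. LHS ≥ RHS throughout, so the relation holds for every integer in [-1000, 1000].

Only (A) has a counterexample.

Answer: A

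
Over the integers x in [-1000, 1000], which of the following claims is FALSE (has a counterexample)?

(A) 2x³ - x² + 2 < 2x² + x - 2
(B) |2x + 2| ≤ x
(A) x = 0: LHS = 2·0³ - 0² + 2 = 2, RHS = 2·0² + 0 - 2 = -2; 2 < -2 — FAILS
(B) x = 0: LHS = |2·0 + 2| = |2| = 2; 2 ≤ 0 — FAILS

Answer: Both A and B are false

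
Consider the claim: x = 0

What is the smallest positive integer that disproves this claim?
Testing positive integers:
x = 1: 1 = 0 — FAILS  ← smallest positive counterexample

Answer: x = 1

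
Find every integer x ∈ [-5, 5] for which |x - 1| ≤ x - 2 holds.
Over all integers in [-5, 5], LHS − RHS is smallest at x = 1, where it equals 1:
x = 1: LHS = |1 - 1| = |0| = 0, RHS = 1 - 2 = -1; 0 ≤ -1 — FAILS
At the ends of the range:
x = -5: LHS = |(-5) - 1| = |-6| = 6, RHS = (-5) - 2 = -7; 6 ≤ -7 — FAILS
x = 5: LHS = |5 - 1| = |4| = 4, RHS = 5 - 2 = 3; 4 ≤ 3 — FAILS
Hence LHS − RHS is never zero or negative, i.e. LHS > RHS throughout, so the claimed relation (≤) fails for every integer in [-5, 5].

Answer: None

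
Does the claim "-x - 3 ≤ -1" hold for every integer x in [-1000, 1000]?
The claim fails at x = -3:
x = -3: LHS = -(-3) - 3 = 0; 0 ≤ -1 — FAILS

Because a single integer refutes it, the statement is false.

Answer: False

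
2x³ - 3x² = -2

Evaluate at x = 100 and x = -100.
x = 100: LHS = 2·100³ - 3·100² = 1970000; 1970000 = -2 — FAILS
x = -100: LHS = 2·(-100)³ - 3·(-100)² = -2030000; -2030000 = -2 — FAILS

Answer: No, fails for both x = 100 and x = -100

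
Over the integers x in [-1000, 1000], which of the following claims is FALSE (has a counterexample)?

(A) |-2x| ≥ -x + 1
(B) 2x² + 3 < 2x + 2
(A) x = 0: LHS = |-2·0| = |0| = 0, RHS = -0 + 1 = 1; 0 ≥ 1 — FAILS
(B) x = 0: LHS = 2·0² + 3 = 3, RHS = 2·0 + 2 = 2; 3 < 2 — FAILS

Answer: Both A and B are false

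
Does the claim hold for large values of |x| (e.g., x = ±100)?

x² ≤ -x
x = 100: LHS = 100² = 10000; 10000 ≤ -100 — FAILS
x = -100: LHS = (-100)² = 10000, RHS = -(-100) = 100; 10000 ≤ 100 — FAILS

Answer: No, fails for both x = 100 and x = -100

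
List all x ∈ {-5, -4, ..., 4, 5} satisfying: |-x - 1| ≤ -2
An absolute value is never negative, so the left side is ≥ 0 for every x, while the right side is -2. Tightest case in [-5, 5] is x = -1:
x = -1: LHS = |-(-1) - 1| = |0| = 0; 0 ≤ -2 — FAILS
Hence LHS − RHS is never zero or negative, i.e. LHS > RHS throughout, so the claimed relation (≤) fails for every integer in [-5, 5].

Answer: None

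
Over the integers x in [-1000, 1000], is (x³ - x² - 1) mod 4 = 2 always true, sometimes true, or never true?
For a polynomial with integer coefficients, its value mod 4 depends only on x mod 4, so it suffices to check one representative of each residue class, x = 0, 1, 2, 3:
x = 0: LHS = (0³ - 0² - 1) mod 4 = (-1) mod 4 = 3; 3 = 2 — FAILS
x = 1: LHS = (1³ - 1² - 1) mod 4 = (-1) mod 4 = 3; 3 = 2 — FAILS
x = 2: LHS = (2³ - 2² - 1) mod 4 = 3 mod 4 = 3; 3 = 2 — FAILS
x = 3: LHS = (3³ - 3² - 1) mod 4 = 17 mod 4 = 1; 1 = 2 — FAILS
The relation fails in every residue class, so the claimed relation (=) fails for every integer in [-1000, 1000].

No integer in the range satisfies it.

Answer: Never true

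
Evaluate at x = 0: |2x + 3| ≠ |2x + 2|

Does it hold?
x = 0: LHS = |2·0 + 3| = |3| = 3, RHS = |2·0 + 2| = |2| = 2; 3 ≠ 2 — holds

The relation is satisfied at x = 0.

Answer: Yes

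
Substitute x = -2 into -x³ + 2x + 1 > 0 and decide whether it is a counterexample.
Substitute x = -2 into the relation:
x = -2: LHS = -(-2)³ + 2·(-2) + 1 = 5; 5 > 0 — holds

The claim holds here, so x = -2 is not a counterexample. (A counterexample exists elsewhere, e.g. x = -1.)

Answer: No, x = -2 is not a counterexample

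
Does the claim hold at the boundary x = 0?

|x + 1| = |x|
x = 0: LHS = |0 + 1| = |1| = 1, RHS = |0| = 0; 1 = 0 — FAILS

The relation fails at x = 0, so x = 0 is a counterexample.

Answer: No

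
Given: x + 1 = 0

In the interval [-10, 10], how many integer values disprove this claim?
Counterexamples in [-10, 10]: {-10, -9, -8, -7, -6, -5, -4, -3, -2, 0, 1, 2, 3, 4, 5, 6, 7, 8, 9, 10}.

Counting them gives 20 values.

Answer: 20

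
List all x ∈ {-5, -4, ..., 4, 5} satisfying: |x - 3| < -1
An absolute value is never negative, so the left side is ≥ 0 for every x, while the right side is -1. Tightest case in [-5, 5] is x = 3:
x = 3: LHS = |3 - 3| = |0| = 0; 0 < -1 — FAILS
Hence LHS − RHS is never negative, i.e. LHS ≥ RHS throughout, so the claimed relation (<) fails for every integer in [-5, 5].

Answer: None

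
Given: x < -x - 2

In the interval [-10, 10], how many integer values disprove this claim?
Counterexamples in [-10, 10]: {-1, 0, 1, 2, 3, 4, 5, 6, 7, 8, 9, 10}.

Counting them gives 12 values.

Answer: 12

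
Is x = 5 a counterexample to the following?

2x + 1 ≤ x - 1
Substitute x = 5 into the relation:
x = 5: LHS = 2·5 + 1 = 11, RHS = 5 - 1 = 4; 11 ≤ 4 — FAILS

Since the claim fails at x = 5, this value is a counterexample.

Answer: Yes, x = 5 is a counterexample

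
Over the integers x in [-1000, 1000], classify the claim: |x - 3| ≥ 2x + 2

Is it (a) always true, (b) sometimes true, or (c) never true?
Holds at x = 0: LHS = |0 - 3| = |-3| = 3, RHS = 2·0 + 2 = 2; 3 ≥ 2 — holds
Fails at x = 1: LHS = |1 - 3| = |-2| = 2, RHS = 2·1 + 2 = 4; 2 ≥ 4 — FAILS
It is satisfied by some integers in the range but not all.

Answer: Sometimes true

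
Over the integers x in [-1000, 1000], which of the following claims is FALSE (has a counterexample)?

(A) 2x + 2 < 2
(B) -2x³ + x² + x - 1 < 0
(A) x = 0: LHS = 2·0 + 2 = 2; 2 < 2 — FAILS
(B) x = -1: LHS = -2·(-1)³ + (-1)² + (-1) - 1 = 1; 1 < 0 — FAILS

Answer: Both A and B are false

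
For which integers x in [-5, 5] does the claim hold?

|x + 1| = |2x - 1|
Holds for: {0, 2}
Fails for: {-5, -4, -3, -2, -1, 1, 3, 4, 5}

Answer: {0, 2}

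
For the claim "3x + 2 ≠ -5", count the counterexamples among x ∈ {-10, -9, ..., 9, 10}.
Track d = LHS − RHS over the integers in [-10, 10]. Equality would need d = 0, but d changes sign only between consecutive integers, jumping over 0:
x = -3: LHS = 3·(-3) + 2 = -7; -7 ≠ -5 — holds  (d = -2)
x = -2: LHS = 3·(-2) + 2 = -4; -4 ≠ -5 — holds  (d = 1)
Away from these crossings d keeps a constant sign, and checking every integer in [-10, 10] confirms d ≠ 0 throughout. Hence the two sides are never equal, so the relation holds for every integer in [-10, 10].

No counterexample appears in that range.

Answer: 0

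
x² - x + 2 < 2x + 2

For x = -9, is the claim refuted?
Substitute x = -9 into the relation:
x = -9: LHS = (-9)² - (-9) + 2 = 92, RHS = 2·(-9) + 2 = -16; 92 < -16 — FAILS

Since the claim fails at x = -9, this value is a counterexample.

Answer: Yes, x = -9 is a counterexample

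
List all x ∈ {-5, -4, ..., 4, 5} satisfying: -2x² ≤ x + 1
Over all integers in [-5, 5], LHS − RHS is largest at x = 0, where it equals -1:
x = 0: LHS = -2·0² = 0, RHS = 0 + 1 = 1; 0 ≤ 1 — holds
At the ends of the range:
x = -5: LHS = -2·(-5)² = -50, RHS = (-5) + 1 = -4; -50 ≤ -4 — holds
x = 5: LHS = -2·5² = -50, RHS = 5 + 1 = 6; -50 ≤ 6 — holds
Hence LHS − RHS is never positive, i.e. LHS ≤ RHS throughout, so the relation holds for every integer in [-5, 5].

Answer: All integers in [-5, 5]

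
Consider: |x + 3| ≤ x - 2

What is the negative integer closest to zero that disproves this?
Testing negative integers from -1 downward:
x = -1: LHS = |(-1) + 3| = |2| = 2, RHS = (-1) - 2 = -3; 2 ≤ -3 — FAILS  ← closest negative counterexample to 0

Answer: x = -1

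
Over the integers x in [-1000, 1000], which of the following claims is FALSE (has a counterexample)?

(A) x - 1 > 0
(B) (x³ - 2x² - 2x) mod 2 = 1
(A) x = 0: LHS = 0 - 1 = -1; -1 > 0 — FAILS
(B) x = 0: LHS = (0³ - 2·0² - 2·0) mod 2 = 0 mod 2 = 0; 0 = 1 — FAILS

Answer: Both A and B are false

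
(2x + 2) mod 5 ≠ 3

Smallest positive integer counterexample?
Testing positive integers:
x = 1: LHS = (2·1 + 2) mod 5 = 4 mod 5 = 4; 4 ≠ 3 — holds
x = 2: LHS = (2·2 + 2) mod 5 = 6 mod 5 = 1; 1 ≠ 3 — holds
x = 3: LHS = (2·3 + 2) mod 5 = 8 mod 5 = 3; 3 ≠ 3 — FAILS  ← smallest positive counterexample

Answer: x = 3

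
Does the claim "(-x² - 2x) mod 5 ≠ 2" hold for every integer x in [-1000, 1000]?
The claim fails at x = 1:
x = 1: LHS = (-1² - 2·1) mod 5 = (-3) mod 5 = 2; 2 ≠ 2 — FAILS

Because a single integer refutes it, the statement is false.

Answer: False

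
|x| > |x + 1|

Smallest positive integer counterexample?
Testing positive integers:
x = 1: LHS = |1| = 1, RHS = |1 + 1| = |2| = 2; 1 > 2 — FAILS  ← smallest positive counterexample

Answer: x = 1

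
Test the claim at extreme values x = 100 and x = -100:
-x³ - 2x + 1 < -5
x = 100: LHS = -100³ - 2·100 + 1 = -1000199; -1000199 < -5 — holds
x = -100: LHS = -(-100)³ - 2·(-100) + 1 = 1000201; 1000201 < -5 — FAILS

Answer: Partially: holds for x = 100, fails for x = -100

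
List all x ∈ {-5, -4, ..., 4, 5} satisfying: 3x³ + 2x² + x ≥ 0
Holds for: {0, 1, 2, 3, 4, 5}
Fails for: {-5, -4, -3, -2, -1}

Answer: {0, 1, 2, 3, 4, 5}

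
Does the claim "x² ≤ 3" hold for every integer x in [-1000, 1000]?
The claim fails at x = 2:
x = 2: LHS = 2² = 4; 4 ≤ 3 — FAILS

Because a single integer refutes it, the statement is false.

Answer: False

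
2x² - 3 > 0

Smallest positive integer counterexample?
Testing positive integers:
x = 1: LHS = 2·1² - 3 = -1; -1 > 0 — FAILS  ← smallest positive counterexample

Answer: x = 1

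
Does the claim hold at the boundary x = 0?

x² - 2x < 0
x = 0: LHS = 0² - 2·0 = 0; 0 < 0 — FAILS

The relation fails at x = 0, so x = 0 is a counterexample.

Answer: No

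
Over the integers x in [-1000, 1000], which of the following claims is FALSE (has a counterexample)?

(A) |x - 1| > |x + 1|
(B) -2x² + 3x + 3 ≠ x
(A) x = 0: LHS = |0 - 1| = |-1| = 1, RHS = |0 + 1| = |1| = 1; 1 > 1 — FAILS

(B) Track d = LHS − RHS over the integers in [-1000, 1000]. Equality would need d = 0, but d changes sign only between consecutive integers, jumping over 0:
x = -1: LHS = -2·(-1)² + 3·(-1) + 3 = -2; -2 ≠ -1 — holds  (d = -1)
x = 0: LHS = -2·0² + 3·0 + 3 = 3; 3 ≠ 0 — holds  (d = 3)
x = 1: LHS = -2·1² + 3·1 + 3 = 4; 4 ≠ 1 — holds  (d = 3)
x = 2: LHS = -2·2² + 3·2 + 3 = 1; 1 ≠ 2 — holds  (d = -1)
Away from these crossings d keeps a constant sign, and checking every integer in [-1000, 1000] confirms d ≠ 0 throughout. Hence the two sides are never equal, so the relation holds for every integer in [-1000, 1000].

Only (A) has a counterexample.

Answer: A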